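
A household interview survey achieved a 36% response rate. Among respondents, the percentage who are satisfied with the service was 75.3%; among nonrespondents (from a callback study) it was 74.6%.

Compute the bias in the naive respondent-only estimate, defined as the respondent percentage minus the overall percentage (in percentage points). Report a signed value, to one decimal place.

+0.4 percentage points

Nonresponse fraction = 1 − 0.36 = 0.64.
Bias = (nonresponse fraction) × (respondent percentage − nonrespondent percentage)
     = 0.64 × (75.3 − 74.6) = 0.64 × 0.7 = 0.448.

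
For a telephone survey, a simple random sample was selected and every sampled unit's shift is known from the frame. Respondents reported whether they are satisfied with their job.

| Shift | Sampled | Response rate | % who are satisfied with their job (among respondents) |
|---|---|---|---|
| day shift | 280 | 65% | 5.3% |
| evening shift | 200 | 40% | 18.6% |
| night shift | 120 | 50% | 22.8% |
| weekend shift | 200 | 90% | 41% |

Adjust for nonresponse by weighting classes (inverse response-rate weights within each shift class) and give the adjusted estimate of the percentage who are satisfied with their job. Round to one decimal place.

20.2%

Each respondent's weight = sampled/responded in their class; summing within a class gives n_sampled, so:
  day shift: 280 × 5.3 = 1484
  evening shift: 200 × 18.6 = 3720
  night shift: 120 × 22.8 = 2736
  weekend shift: 200 × 41 = 8200
Adjusted estimate = 16,140 / 800 = 20.175 → 20.2%.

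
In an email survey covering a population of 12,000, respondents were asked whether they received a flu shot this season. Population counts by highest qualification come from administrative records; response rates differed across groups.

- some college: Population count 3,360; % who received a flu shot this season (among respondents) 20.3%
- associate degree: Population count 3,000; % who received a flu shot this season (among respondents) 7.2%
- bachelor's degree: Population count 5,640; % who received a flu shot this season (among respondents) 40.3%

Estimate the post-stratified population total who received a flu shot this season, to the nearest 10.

3,170

Estimated count per cell = population count × respondent percentage:
  some college: 3,360 × 20.3% = 682.08
  associate degree: 3,000 × 7.2% = 216
  bachelor's degree: 5,640 × 40.3% = 2272.92
Estimated total = 3171 → 3,170.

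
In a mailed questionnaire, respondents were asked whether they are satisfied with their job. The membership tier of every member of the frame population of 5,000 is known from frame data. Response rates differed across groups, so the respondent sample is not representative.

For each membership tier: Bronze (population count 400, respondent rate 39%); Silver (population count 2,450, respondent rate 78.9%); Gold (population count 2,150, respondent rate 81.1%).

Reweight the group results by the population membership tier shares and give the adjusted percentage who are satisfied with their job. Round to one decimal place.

Each cell contributes population-share × respondent value:
  Bronze: (400/5,000) × 39 = 3.12
  Silver: (2,450/5,000) × 78.9 = 38.661
  Gold: (2,150/5,000) × 81.1 = 34.873
Post-stratified estimate = 76.654 → 76.7%.

76.7%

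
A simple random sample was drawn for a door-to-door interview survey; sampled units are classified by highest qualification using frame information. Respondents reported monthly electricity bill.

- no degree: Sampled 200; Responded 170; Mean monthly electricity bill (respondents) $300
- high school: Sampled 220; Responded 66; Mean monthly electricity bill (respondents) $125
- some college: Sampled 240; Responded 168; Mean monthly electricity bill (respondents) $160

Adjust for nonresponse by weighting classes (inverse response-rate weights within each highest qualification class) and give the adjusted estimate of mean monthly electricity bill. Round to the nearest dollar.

Class response rates: no degree 170/200 = 85%, high school 66/220 = 30%, some college 168/240 = 70%.
Each respondent's weight = sampled/responded in their class; summing within a class gives n_sampled, so:
  no degree: 200 × 300 = 60,000
  high school: 220 × 125 = 27,500
  some college: 240 × 160 = 38,400
Adjusted estimate = 125,900 / 660 = 190.758 → $191.

$191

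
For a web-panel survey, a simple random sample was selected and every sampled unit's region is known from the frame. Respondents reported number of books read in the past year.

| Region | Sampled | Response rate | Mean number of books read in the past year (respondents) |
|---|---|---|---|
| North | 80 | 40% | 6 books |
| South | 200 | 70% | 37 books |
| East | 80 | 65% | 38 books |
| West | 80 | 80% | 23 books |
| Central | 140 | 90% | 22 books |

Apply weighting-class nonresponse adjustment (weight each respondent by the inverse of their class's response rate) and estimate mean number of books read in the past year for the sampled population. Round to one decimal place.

Each respondent's weight = sampled/responded in their class; summing within a class gives n_sampled, so:
  North: 80 × 6 = 480
  South: 200 × 37 = 7400
  East: 80 × 38 = 3040
  West: 80 × 23 = 1840
  Central: 140 × 22 = 3080
Adjusted estimate = 15,840 / 580 = 27.3103 → 27.3.

27.3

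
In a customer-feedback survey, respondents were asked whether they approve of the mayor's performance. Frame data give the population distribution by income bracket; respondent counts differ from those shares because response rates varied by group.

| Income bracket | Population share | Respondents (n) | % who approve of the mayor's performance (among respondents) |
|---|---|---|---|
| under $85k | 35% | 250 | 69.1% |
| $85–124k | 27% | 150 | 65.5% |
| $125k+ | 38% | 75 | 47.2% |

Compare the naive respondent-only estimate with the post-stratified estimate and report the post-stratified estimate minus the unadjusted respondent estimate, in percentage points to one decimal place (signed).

-4.7 percentage points

Naive respondent-only estimate (weights = respondent counts):
  (250/475)×69.1 + (150/475)×65.5 + (75/475)×47.2 = 64.5053%
Post-stratifying to population shares instead:
  0.35×69.1 + 0.27×65.5 + 0.38×47.2 = 59.806%
Difference = 59.806 − 64.5053 = -4.6993 pp.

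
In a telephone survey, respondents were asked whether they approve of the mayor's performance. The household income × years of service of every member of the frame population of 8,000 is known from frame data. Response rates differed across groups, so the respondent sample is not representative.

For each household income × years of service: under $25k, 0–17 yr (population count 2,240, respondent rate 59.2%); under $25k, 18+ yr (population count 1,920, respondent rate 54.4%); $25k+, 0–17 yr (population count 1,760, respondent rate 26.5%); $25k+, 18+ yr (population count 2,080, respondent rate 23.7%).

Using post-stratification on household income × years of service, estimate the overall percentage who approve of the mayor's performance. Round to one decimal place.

Reweight to the known household income × years of service distribution:
  under $25k, 0–17 yr: (2,240/8,000) × 59.2 = 16.576
  under $25k, 18+ yr: (1,920/8,000) × 54.4 = 13.056
  $25k+, 0–17 yr: (1,760/8,000) × 26.5 = 5.83
  $25k+, 18+ yr: (2,080/8,000) × 23.7 = 6.162
Post-stratified estimate = 41.624 → 41.6%.

41.6%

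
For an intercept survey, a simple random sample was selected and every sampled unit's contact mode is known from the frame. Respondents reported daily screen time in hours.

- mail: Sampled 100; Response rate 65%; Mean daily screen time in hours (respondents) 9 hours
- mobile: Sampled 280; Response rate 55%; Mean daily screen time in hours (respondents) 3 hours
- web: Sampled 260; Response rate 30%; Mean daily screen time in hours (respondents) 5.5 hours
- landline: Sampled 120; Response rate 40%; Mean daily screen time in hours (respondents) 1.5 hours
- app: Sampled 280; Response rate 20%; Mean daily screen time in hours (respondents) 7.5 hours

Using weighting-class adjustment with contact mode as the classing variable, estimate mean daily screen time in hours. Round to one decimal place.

Inverse-response-rate weighting restores each class to its sampled count, so class totals weight by n_sampled:
  mail: 100 × 9 = 900
  mobile: 280 × 3 = 840
  web: 260 × 5.5 = 1430
  landline: 120 × 1.5 = 180
  app: 280 × 7.5 = 2100
Adjusted estimate = 5450 / 1,040 = 5.24038 → 5.2.

5.2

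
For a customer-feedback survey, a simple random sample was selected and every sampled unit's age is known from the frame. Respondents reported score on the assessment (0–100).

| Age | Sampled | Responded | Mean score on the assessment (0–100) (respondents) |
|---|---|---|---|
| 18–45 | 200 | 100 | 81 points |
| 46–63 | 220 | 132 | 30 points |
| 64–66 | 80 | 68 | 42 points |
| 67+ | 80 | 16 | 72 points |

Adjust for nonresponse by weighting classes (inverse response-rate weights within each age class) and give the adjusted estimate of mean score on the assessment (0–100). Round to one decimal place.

Response rates by class: 18–45 100/200 = 50%, 46–63 132/220 = 60%, 64–66 68/80 = 85%, 67+ 16/80 = 20%.
Inverse-response-rate weighting restores each class to its sampled count, so class totals weight by n_sampled:
  18–45: 200 × 81 = 16,200
  46–63: 220 × 30 = 6600
  64–66: 80 × 42 = 3360
  67+: 80 × 72 = 5760
Adjusted estimate = 31,920 / 580 = 55.0345 → 55.0.

55.0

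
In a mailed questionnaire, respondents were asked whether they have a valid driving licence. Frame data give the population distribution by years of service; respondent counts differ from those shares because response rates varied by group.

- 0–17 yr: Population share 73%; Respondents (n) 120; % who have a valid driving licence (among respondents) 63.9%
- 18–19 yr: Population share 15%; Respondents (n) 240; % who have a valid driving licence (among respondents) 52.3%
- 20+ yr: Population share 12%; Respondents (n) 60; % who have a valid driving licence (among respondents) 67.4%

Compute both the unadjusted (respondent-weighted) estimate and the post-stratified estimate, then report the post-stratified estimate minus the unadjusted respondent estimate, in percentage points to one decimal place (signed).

Without adjustment, the pooled respondent share is:
  (120/420)×63.9 + (240/420)×52.3 + (60/420)×67.4 = 57.7714%
Post-stratifying to population shares instead:
  0.73×63.9 + 0.15×52.3 + 0.12×67.4 = 62.58%
Difference = 62.58 − 57.7714 = 4.8086 pp.

+4.8 percentage points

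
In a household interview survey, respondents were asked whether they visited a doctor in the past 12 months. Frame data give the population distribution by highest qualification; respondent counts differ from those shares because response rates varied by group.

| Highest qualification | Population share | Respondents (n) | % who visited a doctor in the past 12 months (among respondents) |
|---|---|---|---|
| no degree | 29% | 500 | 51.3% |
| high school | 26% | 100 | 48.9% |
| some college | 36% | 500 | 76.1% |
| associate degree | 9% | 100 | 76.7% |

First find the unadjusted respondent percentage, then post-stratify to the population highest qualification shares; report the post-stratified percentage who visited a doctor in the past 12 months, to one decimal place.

Unadjusted (pooled respondent) estimate weights by respondent counts:
  (500/1200)×51.3 + (100/1200)×48.9 + (500/1200)×76.1 + (100/1200)×76.7 = 63.55%
Post-stratifying to population shares instead:
  0.29×51.3 + 0.26×48.9 + 0.36×76.1 + 0.09×76.7 = 61.89%

61.9%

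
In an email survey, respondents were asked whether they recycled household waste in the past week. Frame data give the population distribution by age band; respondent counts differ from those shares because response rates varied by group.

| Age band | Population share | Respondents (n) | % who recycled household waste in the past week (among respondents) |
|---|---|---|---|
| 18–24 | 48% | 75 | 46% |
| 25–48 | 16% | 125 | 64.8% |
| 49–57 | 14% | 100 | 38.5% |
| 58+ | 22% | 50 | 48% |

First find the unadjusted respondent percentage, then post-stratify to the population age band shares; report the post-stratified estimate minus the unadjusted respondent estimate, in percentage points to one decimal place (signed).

-2.5 percentage points

Naive respondent-only estimate (weights = respondent counts):
  (75/350)×46 + (125/350)×64.8 + (100/350)×38.5 + (50/350)×48 = 50.8571%
Post-stratified estimate weights by population shares:
  0.48×46 + 0.16×64.8 + 0.14×38.5 + 0.22×48 = 48.398%
Difference = 48.398 − 50.8571 = -2.4591 pp.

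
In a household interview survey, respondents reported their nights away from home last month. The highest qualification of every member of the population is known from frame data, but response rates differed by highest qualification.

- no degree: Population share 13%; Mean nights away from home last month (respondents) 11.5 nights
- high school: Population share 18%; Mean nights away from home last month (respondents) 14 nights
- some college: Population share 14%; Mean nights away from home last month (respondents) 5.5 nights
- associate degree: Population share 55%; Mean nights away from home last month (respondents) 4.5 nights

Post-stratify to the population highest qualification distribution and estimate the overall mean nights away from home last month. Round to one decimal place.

Each cell contributes population-share × respondent value:
  no degree: 0.13 × 11.5 = 1.495
  high school: 0.18 × 14 = 2.52
  some college: 0.14 × 5.5 = 0.77
  associate degree: 0.55 × 4.5 = 2.475
Post-stratified estimate = 7.26 → 7.3.

7.3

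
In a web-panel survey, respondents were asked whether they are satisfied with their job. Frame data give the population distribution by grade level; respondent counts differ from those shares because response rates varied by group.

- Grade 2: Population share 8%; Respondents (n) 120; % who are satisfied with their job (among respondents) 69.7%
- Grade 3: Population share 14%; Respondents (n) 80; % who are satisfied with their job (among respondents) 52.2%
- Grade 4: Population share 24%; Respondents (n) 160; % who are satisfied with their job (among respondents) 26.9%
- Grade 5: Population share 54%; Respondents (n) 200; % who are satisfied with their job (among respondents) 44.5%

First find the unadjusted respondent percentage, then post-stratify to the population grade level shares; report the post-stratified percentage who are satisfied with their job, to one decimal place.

43.4%

Without adjustment, the pooled respondent share is:
  (120/560)×69.7 + (80/560)×52.2 + (160/560)×26.9 + (200/560)×44.5 = 45.9714%
Post-stratifying to population shares instead:
  0.08×69.7 + 0.14×52.2 + 0.24×26.9 + 0.54×44.5 = 43.37%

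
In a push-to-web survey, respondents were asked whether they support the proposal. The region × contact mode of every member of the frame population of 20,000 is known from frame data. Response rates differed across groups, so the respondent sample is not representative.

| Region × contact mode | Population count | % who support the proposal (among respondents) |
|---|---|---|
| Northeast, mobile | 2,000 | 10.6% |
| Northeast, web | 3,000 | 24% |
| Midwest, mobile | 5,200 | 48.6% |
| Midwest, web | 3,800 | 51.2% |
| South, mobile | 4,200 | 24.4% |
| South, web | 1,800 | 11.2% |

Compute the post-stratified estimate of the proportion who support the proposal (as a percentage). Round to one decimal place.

33.2%

Post-stratification weights by population share, not respondent share:
  Northeast, mobile: (2,000/20,000) × 10.6 = 1.06
  Northeast, web: (3,000/20,000) × 24 = 3.6
  Midwest, mobile: (5,200/20,000) × 48.6 = 12.636
  Midwest, web: (3,800/20,000) × 51.2 = 9.728
  South, mobile: (4,200/20,000) × 24.4 = 5.124
  South, web: (1,800/20,000) × 11.2 = 1.008
Post-stratified estimate = 33.156 → 33.2%.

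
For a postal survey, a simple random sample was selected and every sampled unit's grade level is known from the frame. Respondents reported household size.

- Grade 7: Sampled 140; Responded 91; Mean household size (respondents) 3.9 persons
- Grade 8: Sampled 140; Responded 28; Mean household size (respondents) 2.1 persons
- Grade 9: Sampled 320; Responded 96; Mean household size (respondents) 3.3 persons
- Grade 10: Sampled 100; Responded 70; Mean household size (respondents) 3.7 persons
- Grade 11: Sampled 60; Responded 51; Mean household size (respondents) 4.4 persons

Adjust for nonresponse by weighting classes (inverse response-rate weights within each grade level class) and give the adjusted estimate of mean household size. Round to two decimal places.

3.33

Response rates by class: Grade 7 91/140 = 65%, Grade 8 28/140 = 20%, Grade 9 96/320 = 30%, Grade 10 70/100 = 70%, Grade 11 51/60 = 85%.
Inverse-response-rate weighting restores each class to its sampled count, so class totals weight by n_sampled:
  Grade 7: 140 × 3.9 = 546
  Grade 8: 140 × 2.1 = 294
  Grade 9: 320 × 3.3 = 1056
  Grade 10: 100 × 3.7 = 370
  Grade 11: 60 × 4.4 = 264
Adjusted estimate = 2530 / 760 = 3.32895 → 3.33.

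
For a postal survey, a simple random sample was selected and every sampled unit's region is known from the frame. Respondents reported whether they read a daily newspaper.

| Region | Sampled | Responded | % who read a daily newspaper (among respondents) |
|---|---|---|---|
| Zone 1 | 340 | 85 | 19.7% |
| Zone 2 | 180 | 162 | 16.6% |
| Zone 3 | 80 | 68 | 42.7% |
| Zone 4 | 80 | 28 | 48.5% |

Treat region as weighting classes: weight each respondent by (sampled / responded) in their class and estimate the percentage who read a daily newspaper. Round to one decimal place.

Class response rates: Zone 1 85/340 = 25%, Zone 2 162/180 = 90%, Zone 3 68/80 = 85%, Zone 4 28/80 = 35%.
Weighting each respondent by the inverse class response rate inflates each class back to its sampled size, so the class weight is n_sampled:
  Zone 1: 340 × 19.7 = 6698
  Zone 2: 180 × 16.6 = 2988
  Zone 3: 80 × 42.7 = 3416
  Zone 4: 80 × 48.5 = 3880
Adjusted estimate = 16,982 / 680 = 24.9735 → 25.0%.

25.0%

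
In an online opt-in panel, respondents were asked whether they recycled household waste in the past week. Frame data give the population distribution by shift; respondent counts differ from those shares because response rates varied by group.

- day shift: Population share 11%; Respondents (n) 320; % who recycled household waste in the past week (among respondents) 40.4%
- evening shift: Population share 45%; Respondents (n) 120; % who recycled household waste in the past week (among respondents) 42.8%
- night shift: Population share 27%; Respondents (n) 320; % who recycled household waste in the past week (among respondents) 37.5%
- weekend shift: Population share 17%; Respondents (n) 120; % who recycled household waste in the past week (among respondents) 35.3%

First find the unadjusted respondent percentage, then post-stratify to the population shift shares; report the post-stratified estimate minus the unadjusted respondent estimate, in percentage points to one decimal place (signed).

Unadjusted (pooled respondent) estimate weights by respondent counts:
  (320/880)×40.4 + (120/880)×42.8 + (320/880)×37.5 + (120/880)×35.3 = 38.9773%
Post-stratifying to population shares instead:
  0.11×40.4 + 0.45×42.8 + 0.27×37.5 + 0.17×35.3 = 39.83%
Difference = 39.83 − 38.9773 = 0.8527 pp.

+0.9 percentage points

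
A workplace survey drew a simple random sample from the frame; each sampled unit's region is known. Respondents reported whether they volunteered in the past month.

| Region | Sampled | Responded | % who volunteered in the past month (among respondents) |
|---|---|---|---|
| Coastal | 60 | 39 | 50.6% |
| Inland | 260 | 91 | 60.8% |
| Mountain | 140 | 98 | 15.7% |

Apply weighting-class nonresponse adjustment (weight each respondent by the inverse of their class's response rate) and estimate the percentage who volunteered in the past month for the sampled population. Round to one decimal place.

45.7%

Response rates by class: Coastal 39/60 = 65%, Inland 91/260 = 35%, Mountain 98/140 = 70%.
Weighting each respondent by the inverse class response rate inflates each class back to its sampled size, so the class weight is n_sampled:
  Coastal: 60 × 50.6 = 3036
  Inland: 260 × 60.8 = 15,808
  Mountain: 140 × 15.7 = 2198
Adjusted estimate = 21,042 / 460 = 45.7435 → 45.7%.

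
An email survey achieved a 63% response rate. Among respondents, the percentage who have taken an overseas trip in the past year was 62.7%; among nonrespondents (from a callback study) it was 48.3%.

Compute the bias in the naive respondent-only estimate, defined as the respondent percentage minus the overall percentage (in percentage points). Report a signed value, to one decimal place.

+5.3 percentage points

Nonresponse fraction = 1 − 0.63 = 0.37.
Bias = (nonresponse fraction) × (respondent percentage − nonrespondent percentage)
     = 0.37 × (62.7 − 48.3) = 0.37 × 14.4 = 5.328.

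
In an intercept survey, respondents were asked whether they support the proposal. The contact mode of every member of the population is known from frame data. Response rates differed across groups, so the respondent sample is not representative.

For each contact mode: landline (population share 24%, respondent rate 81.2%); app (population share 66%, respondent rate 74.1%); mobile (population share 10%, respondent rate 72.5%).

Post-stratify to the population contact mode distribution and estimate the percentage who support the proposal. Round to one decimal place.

Reweight to the known contact mode distribution:
  landline: 0.24 × 81.2 = 19.488
  app: 0.66 × 74.1 = 48.906
  mobile: 0.1 × 72.5 = 7.25
Post-stratified estimate = 75.644 → 75.6%.

75.6%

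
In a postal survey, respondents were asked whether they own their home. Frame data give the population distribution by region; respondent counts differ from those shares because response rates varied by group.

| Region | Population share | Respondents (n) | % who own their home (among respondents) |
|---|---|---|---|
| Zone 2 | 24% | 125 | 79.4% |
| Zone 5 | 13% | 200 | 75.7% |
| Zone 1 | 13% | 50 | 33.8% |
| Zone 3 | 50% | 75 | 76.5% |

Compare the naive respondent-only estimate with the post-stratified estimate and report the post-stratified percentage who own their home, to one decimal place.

71.5%

Without adjustment, the pooled respondent share is:
  (125/450)×79.4 + (200/450)×75.7 + (50/450)×33.8 + (75/450)×76.5 = 72.2056%
Reweighting by population region shares:
  0.24×79.4 + 0.13×75.7 + 0.13×33.8 + 0.5×76.5 = 71.541%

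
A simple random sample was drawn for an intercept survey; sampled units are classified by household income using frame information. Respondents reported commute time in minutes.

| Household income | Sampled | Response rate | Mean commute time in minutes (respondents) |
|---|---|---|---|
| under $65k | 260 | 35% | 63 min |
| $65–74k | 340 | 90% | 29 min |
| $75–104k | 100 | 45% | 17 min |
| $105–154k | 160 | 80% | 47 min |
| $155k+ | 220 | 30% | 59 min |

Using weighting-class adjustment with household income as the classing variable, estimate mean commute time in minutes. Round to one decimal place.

44.9

With weight = n_sampled/n_responded per class, the weighted class total is n_sampled:
  under $65k: 260 × 63 = 16,380
  $65–74k: 340 × 29 = 9860
  $75–104k: 100 × 17 = 1700
  $105–154k: 160 × 47 = 7520
  $155k+: 220 × 59 = 12,980
Adjusted estimate = 48,440 / 1,080 = 44.8519 → 44.9.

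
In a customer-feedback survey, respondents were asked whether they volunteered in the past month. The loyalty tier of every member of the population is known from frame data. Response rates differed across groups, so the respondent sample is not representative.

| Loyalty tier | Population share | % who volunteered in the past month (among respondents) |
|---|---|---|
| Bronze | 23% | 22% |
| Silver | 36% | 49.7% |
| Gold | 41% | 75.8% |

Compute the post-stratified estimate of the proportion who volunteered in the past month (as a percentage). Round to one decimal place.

54.0%

Post-stratification weights by population share, not respondent share:
  Bronze: 0.23 × 22 = 5.06
  Silver: 0.36 × 49.7 = 17.892
  Gold: 0.41 × 75.8 = 31.078
Post-stratified estimate = 54.03 → 54.0%.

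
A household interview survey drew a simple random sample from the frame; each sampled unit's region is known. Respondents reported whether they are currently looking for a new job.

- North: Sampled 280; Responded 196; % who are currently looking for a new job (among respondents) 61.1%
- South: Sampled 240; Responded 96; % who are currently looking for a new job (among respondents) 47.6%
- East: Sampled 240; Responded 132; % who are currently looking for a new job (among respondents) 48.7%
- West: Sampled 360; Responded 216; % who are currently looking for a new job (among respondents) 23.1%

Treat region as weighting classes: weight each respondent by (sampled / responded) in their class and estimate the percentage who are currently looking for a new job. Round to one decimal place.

43.3%

Response rates by class: North 196/280 = 70%, South 96/240 = 40%, East 132/240 = 55%, West 216/360 = 60%.
With weight = n_sampled/n_responded per class, the weighted class total is n_sampled:
  North: 280 × 61.1 = 17,108
  South: 240 × 47.6 = 11,424
  East: 240 × 48.7 = 11,688
  West: 360 × 23.1 = 8316
Adjusted estimate = 48,536 / 1,120 = 43.3357 → 43.3%.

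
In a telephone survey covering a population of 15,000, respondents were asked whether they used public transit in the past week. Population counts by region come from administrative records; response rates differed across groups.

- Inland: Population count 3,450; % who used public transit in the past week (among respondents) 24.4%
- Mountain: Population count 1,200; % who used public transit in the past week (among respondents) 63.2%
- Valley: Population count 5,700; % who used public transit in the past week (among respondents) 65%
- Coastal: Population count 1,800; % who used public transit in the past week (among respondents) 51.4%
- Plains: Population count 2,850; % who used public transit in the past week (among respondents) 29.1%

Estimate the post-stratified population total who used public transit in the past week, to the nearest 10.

Each cell contributes its population count × the respondent rate:
  Inland: 3,450 × 24.4% = 841.8
  Mountain: 1,200 × 63.2% = 758.4
  Valley: 5,700 × 65% = 3705
  Coastal: 1,800 × 51.4% = 925.2
  Plains: 2,850 × 29.1% = 829.35
Estimated total = 7059.75 → 7,060.

7,060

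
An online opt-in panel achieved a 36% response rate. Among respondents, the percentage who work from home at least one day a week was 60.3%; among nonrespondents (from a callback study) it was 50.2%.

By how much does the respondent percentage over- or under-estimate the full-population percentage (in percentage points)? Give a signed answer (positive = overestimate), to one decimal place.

+6.5 percentage points

Nonresponse fraction = 1 − 0.36 = 0.64.
Bias = (nonresponse fraction) × (respondent percentage − nonrespondent percentage)
     = 0.64 × (60.3 − 50.2) = 0.64 × 10.1 = 6.464.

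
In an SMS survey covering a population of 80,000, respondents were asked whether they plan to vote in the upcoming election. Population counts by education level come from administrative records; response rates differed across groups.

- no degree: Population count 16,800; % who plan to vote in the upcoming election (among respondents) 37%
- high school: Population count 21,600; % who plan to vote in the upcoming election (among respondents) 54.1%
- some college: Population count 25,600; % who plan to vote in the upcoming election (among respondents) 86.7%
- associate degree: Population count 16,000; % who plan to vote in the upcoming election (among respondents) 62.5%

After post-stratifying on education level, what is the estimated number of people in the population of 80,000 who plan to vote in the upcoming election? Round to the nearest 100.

Apply each group's respondent rate to its population count:
  no degree: 16,800 × 37% = 6216
  high school: 21,600 × 54.1% = 11685.6
  some college: 25,600 × 86.7% = 22195.2
  associate degree: 16,000 × 62.5% = 10,000
Estimated total = 50096.8 → 50,100.

50,100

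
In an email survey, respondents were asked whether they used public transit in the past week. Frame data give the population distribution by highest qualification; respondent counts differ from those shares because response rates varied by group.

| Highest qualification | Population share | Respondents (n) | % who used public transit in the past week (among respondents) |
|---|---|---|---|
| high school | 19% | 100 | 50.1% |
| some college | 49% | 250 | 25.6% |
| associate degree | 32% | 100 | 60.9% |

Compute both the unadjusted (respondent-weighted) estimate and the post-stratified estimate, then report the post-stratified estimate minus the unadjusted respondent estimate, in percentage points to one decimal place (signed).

+2.7 percentage points

Naive respondent-only estimate (weights = respondent counts):
  (100/450)×50.1 + (250/450)×25.6 + (100/450)×60.9 = 38.8889%
Reweighting by population highest qualification shares:
  0.19×50.1 + 0.49×25.6 + 0.32×60.9 = 41.551%
Difference = 41.551 − 38.8889 = 2.6621 pp.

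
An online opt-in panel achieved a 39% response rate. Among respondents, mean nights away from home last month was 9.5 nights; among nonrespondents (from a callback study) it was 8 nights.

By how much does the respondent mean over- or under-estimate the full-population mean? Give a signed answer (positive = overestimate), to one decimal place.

+0.9

Nonresponse fraction = 1 − 0.39 = 0.61.
Bias = (nonresponse fraction) × (respondent mean − nonrespondent mean)
     = 0.61 × (9.5 − 8) = 0.61 × 1.5 = 0.915.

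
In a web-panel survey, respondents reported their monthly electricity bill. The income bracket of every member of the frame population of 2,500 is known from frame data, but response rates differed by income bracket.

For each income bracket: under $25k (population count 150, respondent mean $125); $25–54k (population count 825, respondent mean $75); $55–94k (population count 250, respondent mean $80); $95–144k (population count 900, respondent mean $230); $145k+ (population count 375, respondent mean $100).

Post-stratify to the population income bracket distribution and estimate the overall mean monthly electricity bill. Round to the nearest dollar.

$138

Each cell contributes population-share × respondent value:
  under $25k: (150/2,500) × 125 = 7.5
  $25–54k: (825/2,500) × 75 = 24.75
  $55–94k: (250/2,500) × 80 = 8
  $95–144k: (900/2,500) × 230 = 82.8
  $145k+: (375/2,500) × 100 = 15
Post-stratified estimate = 138.05 → $138.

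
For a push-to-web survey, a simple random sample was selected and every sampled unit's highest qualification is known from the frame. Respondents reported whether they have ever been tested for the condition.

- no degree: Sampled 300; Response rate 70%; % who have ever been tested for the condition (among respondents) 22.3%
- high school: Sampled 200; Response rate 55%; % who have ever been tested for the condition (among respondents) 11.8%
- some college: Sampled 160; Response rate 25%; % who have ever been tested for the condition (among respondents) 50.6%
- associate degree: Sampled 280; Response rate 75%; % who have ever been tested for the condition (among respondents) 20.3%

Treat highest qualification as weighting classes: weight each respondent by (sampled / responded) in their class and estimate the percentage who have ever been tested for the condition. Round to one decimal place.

24.3%

Inverse-response-rate weighting restores each class to its sampled count, so class totals weight by n_sampled:
  no degree: 300 × 22.3 = 6690
  high school: 200 × 11.8 = 2360
  some college: 160 × 50.6 = 8096
  associate degree: 280 × 20.3 = 5684
Adjusted estimate = 22,830 / 940 = 24.2872 → 24.3%.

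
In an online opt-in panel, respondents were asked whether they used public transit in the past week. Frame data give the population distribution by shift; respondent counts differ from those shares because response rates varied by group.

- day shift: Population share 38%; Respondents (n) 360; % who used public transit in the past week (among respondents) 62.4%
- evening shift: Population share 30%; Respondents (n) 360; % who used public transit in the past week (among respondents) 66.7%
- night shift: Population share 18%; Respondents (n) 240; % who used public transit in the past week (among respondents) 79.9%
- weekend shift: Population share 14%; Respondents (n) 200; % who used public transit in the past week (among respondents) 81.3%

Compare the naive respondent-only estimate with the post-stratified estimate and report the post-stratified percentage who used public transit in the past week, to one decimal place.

69.5%

Naive respondent-only estimate (weights = respondent counts):
  (360/1160)×62.4 + (360/1160)×66.7 + (240/1160)×79.9 + (200/1160)×81.3 = 70.6138%
Post-stratifying to population shares instead:
  0.38×62.4 + 0.3×66.7 + 0.18×79.9 + 0.14×81.3 = 69.486%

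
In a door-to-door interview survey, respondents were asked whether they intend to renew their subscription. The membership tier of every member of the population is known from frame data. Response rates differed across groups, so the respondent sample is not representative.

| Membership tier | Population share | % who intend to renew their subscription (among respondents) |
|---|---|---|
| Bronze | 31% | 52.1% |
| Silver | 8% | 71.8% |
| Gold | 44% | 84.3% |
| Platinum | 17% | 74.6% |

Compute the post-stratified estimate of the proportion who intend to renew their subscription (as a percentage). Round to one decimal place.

Each cell contributes population-share × respondent value:
  Bronze: 0.31 × 52.1 = 16.151
  Silver: 0.08 × 71.8 = 5.744
  Gold: 0.44 × 84.3 = 37.092
  Platinum: 0.17 × 74.6 = 12.682
Post-stratified estimate = 71.669 → 71.7%.

71.7%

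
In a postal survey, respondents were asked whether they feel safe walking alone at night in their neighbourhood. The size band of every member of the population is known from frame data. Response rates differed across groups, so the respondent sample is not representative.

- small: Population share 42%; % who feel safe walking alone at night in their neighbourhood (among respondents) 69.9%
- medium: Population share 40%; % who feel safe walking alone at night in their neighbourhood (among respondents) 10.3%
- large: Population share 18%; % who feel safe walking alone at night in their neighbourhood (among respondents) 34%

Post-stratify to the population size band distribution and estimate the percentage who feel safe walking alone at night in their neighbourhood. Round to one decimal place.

Weight each group's respondent value by its population share:
  small: 0.42 × 69.9 = 29.358
  medium: 0.4 × 10.3 = 4.12
  large: 0.18 × 34 = 6.12
Post-stratified estimate = 39.598 → 39.6%.

39.6%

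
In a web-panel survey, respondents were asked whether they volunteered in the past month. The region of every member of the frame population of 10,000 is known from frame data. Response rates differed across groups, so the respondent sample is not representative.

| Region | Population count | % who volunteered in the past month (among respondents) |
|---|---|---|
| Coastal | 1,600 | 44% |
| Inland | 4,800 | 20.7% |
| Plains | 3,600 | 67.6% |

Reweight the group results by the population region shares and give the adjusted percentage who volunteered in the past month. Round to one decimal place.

41.3%

Reweight to the known region distribution:
  Coastal: (1,600/10,000) × 44 = 7.04
  Inland: (4,800/10,000) × 20.7 = 9.936
  Plains: (3,600/10,000) × 67.6 = 24.336
Post-stratified estimate = 41.312 → 41.3%.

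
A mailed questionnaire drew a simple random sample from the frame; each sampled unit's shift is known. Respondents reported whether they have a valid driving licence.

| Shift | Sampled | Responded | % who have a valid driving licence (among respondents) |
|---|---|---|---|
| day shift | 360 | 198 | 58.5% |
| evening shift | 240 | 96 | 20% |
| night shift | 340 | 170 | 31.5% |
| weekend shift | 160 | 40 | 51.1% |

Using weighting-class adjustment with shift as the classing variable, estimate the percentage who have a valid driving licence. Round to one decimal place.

40.7%

Response rates by class: day shift 198/360 = 55%, evening shift 96/240 = 40%, night shift 170/340 = 50%, weekend shift 40/160 = 25%.
Each respondent's weight = sampled/responded in their class; summing within a class gives n_sampled, so:
  day shift: 360 × 58.5 = 21,060
  evening shift: 240 × 20 = 4800
  night shift: 340 × 31.5 = 10,710
  weekend shift: 160 × 51.1 = 8176
Adjusted estimate = 44,746 / 1,100 = 40.6782 → 40.7%.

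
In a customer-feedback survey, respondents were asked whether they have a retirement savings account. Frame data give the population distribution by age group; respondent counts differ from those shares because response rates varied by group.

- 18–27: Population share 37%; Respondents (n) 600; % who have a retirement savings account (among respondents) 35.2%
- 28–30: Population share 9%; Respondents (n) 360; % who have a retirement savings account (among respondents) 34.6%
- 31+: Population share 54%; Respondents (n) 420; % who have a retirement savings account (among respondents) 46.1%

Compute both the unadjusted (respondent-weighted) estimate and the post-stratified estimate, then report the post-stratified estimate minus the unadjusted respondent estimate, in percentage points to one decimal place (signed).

Naive respondent-only estimate (weights = respondent counts):
  (600/1380)×35.2 + (360/1380)×34.6 + (420/1380)×46.1 = 38.3609%
Reweighting by population age group shares:
  0.37×35.2 + 0.09×34.6 + 0.54×46.1 = 41.032%
Difference = 41.032 − 38.3609 = 2.6711 pp.

+2.7 percentage points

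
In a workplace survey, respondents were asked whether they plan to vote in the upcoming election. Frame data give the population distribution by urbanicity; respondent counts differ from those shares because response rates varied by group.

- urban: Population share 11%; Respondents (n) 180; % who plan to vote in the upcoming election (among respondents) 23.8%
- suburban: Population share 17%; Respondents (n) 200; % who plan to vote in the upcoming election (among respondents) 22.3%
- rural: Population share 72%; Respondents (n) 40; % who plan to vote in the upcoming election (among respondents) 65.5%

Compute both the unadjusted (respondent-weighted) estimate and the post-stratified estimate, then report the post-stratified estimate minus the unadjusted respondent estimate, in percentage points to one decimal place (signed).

Without adjustment, the pooled respondent share is:
  (180/420)×23.8 + (200/420)×22.3 + (40/420)×65.5 = 27.0571%
Post-stratified estimate weights by population shares:
  0.11×23.8 + 0.17×22.3 + 0.72×65.5 = 53.569%
Difference = 53.569 − 27.0571 = 26.5119 pp.

+26.5 percentage points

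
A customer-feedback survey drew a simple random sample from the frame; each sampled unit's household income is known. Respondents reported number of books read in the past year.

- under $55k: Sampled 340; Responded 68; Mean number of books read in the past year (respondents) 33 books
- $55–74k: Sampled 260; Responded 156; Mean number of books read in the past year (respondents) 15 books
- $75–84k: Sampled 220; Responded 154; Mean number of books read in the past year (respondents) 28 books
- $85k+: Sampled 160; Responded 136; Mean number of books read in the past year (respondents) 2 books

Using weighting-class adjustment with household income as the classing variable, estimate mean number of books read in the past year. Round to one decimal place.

Response rates by class: under $55k 68/340 = 20%, $55–74k 156/260 = 60%, $75–84k 154/220 = 70%, $85k+ 136/160 = 85%.
Weighting each respondent by the inverse class response rate inflates each class back to its sampled size, so the class weight is n_sampled:
  under $55k: 340 × 33 = 11,220
  $55–74k: 260 × 15 = 3900
  $75–84k: 220 × 28 = 6160
  $85k+: 160 × 2 = 320
Adjusted estimate = 21,600 / 980 = 22.0408 → 22.0.

22.0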